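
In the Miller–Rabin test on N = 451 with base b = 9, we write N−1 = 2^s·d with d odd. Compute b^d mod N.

419

451 − 1 = 450 = 2^1 · 225, so d = 225.
9^1 ≡ 9 (mod 451)
9^2 ≡ 9^2 = 81 ≡ 81 (mod 451)
9^4 ≡ 81^2 = 6561 ≡ 247 (mod 451)
9^8 ≡ 247^2 = 61009 ≡ 124 (mod 451)
9^16 ≡ 124^2 = 15376 ≡ 42 (mod 451)
9^32 ≡ 42^2 = 1764 ≡ 411 (mod 451)
9^64 ≡ 411^2 = 168921 ≡ 247 (mod 451)
9^128 ≡ 247^2 = 61009 ≡ 124 (mod 451)
225 = 128 + 64 + 32 + 1 in binary powers of 2.
So 9^225 ≡ 124 · 247 · 411 · 9 ≡ 419 (mod 451).
Squaring chain: 419; never reaches −1, so base 9 is a Miller–Rabin witness that 451 is composite.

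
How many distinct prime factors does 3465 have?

3465 = 3^2 · 385
385 = 5 · 77
77 = 7 · 11
3465 = 3^2 · 5 · 7 · 11, which has 4 distinct prime factors.

4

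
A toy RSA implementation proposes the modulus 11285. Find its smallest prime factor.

11285 is odd.
Digit sum 17, not divisible by 3.
Ends in 5: divisible by 5.

5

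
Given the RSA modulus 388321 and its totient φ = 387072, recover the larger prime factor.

φ(n) = (p−1)(q−1) = n − (p+q) + 1, so p + q = 388321 − 387072 + 1 = 1250.
p and q are the roots of t² − 1250t + 388321 = 0.
Discriminant: 1250² − 4·388321 = 1562500 − 1553284 = 9216; √9216 = 96.
q = (1250 − 96)/2 = 577, p = (1250 + 96)/2 = 673.
Check: 577 · 673 = 388321.

673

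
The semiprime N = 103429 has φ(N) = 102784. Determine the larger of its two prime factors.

353

φ(n) = (p−1)(q−1) = n − (p+q) + 1, so p + q = 103429 − 102784 + 1 = 646.
p and q are the roots of t² − 646t + 103429 = 0.
Discriminant: 646² − 4·103429 = 417316 − 413716 = 3600; √3600 = 60.
q = (646 − 60)/2 = 293, p = (646 + 60)/2 = 353.
Check: 293 · 353 = 103429.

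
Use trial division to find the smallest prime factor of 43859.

43859 is odd.
Digit sum 29, not divisible by 3.
Ends in 9: not divisible by 5.
7: 43859 = 7·6265 + 4
11: 43859 = 11·3987 + 2
13: 43859 = 13·3373 + 10
17: 43859 = 17·2579 + 16
19: 43859 = 19·2308 + 7
23: 43859 = 23·1906 + 21
29: 43859 = 29·1512 + 11
31: 43859 = 31·1414 + 25
37: 43859 = 37·1185 + 14
41: 43859 = 41·1069 + 30
43: 43859 = 43·1019 + 42
47: 43859 = 47·933 + 8
53: 43859 = 53·827 + 28
59: 43859 = 59·743 + 22
61: 43859 = 61·719

61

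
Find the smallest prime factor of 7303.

7303 is odd.
Digit sum 13, not divisible by 3.
Ends in 3: not divisible by 5.
7: 7303 = 7·1043 + 2
11: 7303 = 11·663 + 10
13: 7303 = 13·561 + 10
17: 7303 = 17·429 + 10
19: 7303 = 19·384 + 7
23: 7303 = 23·317 + 12
29: 7303 = 29·251 + 24
31: 7303 = 31·235 + 18
37: 7303 = 37·197 + 14
41: 7303 = 41·178 + 5
43: 7303 = 43·169 + 36
47: 7303 = 47·155 + 18
53: 7303 = 53·137 + 42
59: 7303 = 59·123 + 46
61: 7303 = 61·119 + 44
67: 7303 = 67·109

67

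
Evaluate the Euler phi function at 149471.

Factor: 149471 = 7 · 131 · 163.
φ(149471) = (7−1) · (131−1) · (163−1) = 6 · 130 · 162 = 126360.

126360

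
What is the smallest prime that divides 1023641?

1023641 is odd.
Digit sum 17, not divisible by 3.
Ends in 1: not divisible by 5.
7: 1023641 = 7·146234 + 3
11: 1023641 = 11·93058 + 3
13: 1023641 = 13·78741 + 8
17: 1023641 = 17·60214 + 3
19: 1023641 = 19·53875 + 16
23: 1023641 = 23·44506 + 3
29: 1023641 = 29·35297 + 28
31: 1023641 = 31·33020 + 21
37: 1023641 = 37·27665 + 36
41: 1023641 = 41·24966 + 35
43: 1023641 = 43·23805 + 26
47: 1023641 = 47·21779 + 28
53: 1023641 = 53·19313 + 52
59: 1023641 = 59·17349 + 50
61: 1023641 = 61·16781

61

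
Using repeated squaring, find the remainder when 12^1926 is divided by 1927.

12^1 ≡ 12 (mod 1927)
12^2 ≡ 12^2 = 144 ≡ 144 (mod 1927)
12^4 ≡ 144^2 = 20736 ≡ 1466 (mod 1927)
12^8 ≡ 1466^2 = 2149156 ≡ 551 (mod 1927)
12^16 ≡ 551^2 = 303601 ≡ 1062 (mod 1927)
12^32 ≡ 1062^2 = 1127844 ≡ 549 (mod 1927)
12^64 ≡ 549^2 = 301401 ≡ 789 (mod 1927)
12^128 ≡ 789^2 = 622521 ≡ 100 (mod 1927)
12^256 ≡ 100^2 = 10000 ≡ 365 (mod 1927)
12^512 ≡ 365^2 = 133225 ≡ 262 (mod 1927)
12^1024 ≡ 262^2 = 68644 ≡ 1199 (mod 1927)
1926 = 1024 + 512 + 256 + 128 + 4 + 2 in binary powers of 2.
So 12^1926 ≡ 1199 · 262 · 365 · 100 · 1466 · 144 ≡ 1840 (mod 1927).
Since 1840 ≠ 1, base 12 is a Fermat witness: 1927 is composite.

1840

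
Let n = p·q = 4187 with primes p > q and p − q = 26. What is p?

Since p = q + 26, we have 4187 = q(q + 26), so q² + 26q − 4187 = 0.
Discriminant: 26² + 4·4187 = 676 + 16748 = 17424; √17424 = 132.
q = (−26 + 132)/2 = 53, and p = q + 26 = 79.
Check: 53 · 79 = 4187.

79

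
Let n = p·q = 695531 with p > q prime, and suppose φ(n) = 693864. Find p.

φ(n) = (p−1)(q−1) = n − (p+q) + 1, so p + q = 695531 − 693864 + 1 = 1668.
p and q are the roots of t² − 1668t + 695531 = 0.
Discriminant: 1668² − 4·695531 = 2782224 − 2782124 = 100; √100 = 10.
q = (1668 − 10)/2 = 829, p = (1668 + 10)/2 = 839.
Check: 829 · 839 = 695531.

839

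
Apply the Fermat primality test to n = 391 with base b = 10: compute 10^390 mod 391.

349

10^1 ≡ 10 (mod 391)
10^2 ≡ 10^2 = 100 ≡ 100 (mod 391)
10^4 ≡ 100^2 = 10000 ≡ 225 (mod 391)
10^8 ≡ 225^2 = 50625 ≡ 186 (mod 391)
10^16 ≡ 186^2 = 34596 ≡ 188 (mod 391)
10^32 ≡ 188^2 = 35344 ≡ 154 (mod 391)
10^64 ≡ 154^2 = 23716 ≡ 256 (mod 391)
10^128 ≡ 256^2 = 65536 ≡ 239 (mod 391)
10^256 ≡ 239^2 = 57121 ≡ 35 (mod 391)
390 = 256 + 128 + 4 + 2 in binary powers of 2.
So 10^390 ≡ 35 · 239 · 225 · 100 ≡ 349 (mod 391).
Since 349 ≠ 1, base 10 is a Fermat witness: 391 is composite.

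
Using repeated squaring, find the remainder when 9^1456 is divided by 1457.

9^1 ≡ 9 (mod 1457)
9^2 ≡ 9^2 = 81 ≡ 81 (mod 1457)
9^4 ≡ 81^2 = 6561 ≡ 733 (mod 1457)
9^8 ≡ 733^2 = 537289 ≡ 1113 (mod 1457)
9^16 ≡ 1113^2 = 1238769 ≡ 319 (mod 1457)
9^32 ≡ 319^2 = 101761 ≡ 1228 (mod 1457)
9^64 ≡ 1228^2 = 1507984 ≡ 1446 (mod 1457)
9^128 ≡ 1446^2 = 2090916 ≡ 121 (mod 1457)
9^256 ≡ 121^2 = 14641 ≡ 71 (mod 1457)
9^512 ≡ 71^2 = 5041 ≡ 670 (mod 1457)
9^1024 ≡ 670^2 = 448900 ≡ 144 (mod 1457)
1456 = 1024 + 256 + 128 + 32 + 16 in binary powers of 2.
So 9^1456 ≡ 144 · 71 · 121 · 1228 · 319 ≡ 1001 (mod 1457).
Since 1001 ≠ 1, base 9 is a Fermat witness: 1457 is composite.

1001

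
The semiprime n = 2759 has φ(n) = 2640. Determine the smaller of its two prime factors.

31

φ(n) = (p−1)(q−1) = n − (p+q) + 1, so p + q = 2759 − 2640 + 1 = 120.
p and q are the roots of t² − 120t + 2759 = 0.
Discriminant: 120² − 4·2759 = 14400 − 11036 = 3364; √3364 = 58.
q = (120 − 58)/2 = 31, p = (120 + 58)/2 = 89.
Check: 31 · 89 = 2759.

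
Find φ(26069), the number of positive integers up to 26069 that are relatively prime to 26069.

25740

Factor: 26069 = 131 · 199.
φ(26069) = (131−1) · (199−1) = 130 · 198 = 25740.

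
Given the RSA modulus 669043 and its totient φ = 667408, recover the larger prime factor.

φ(n) = (p−1)(q−1) = n − (p+q) + 1, so p + q = 669043 − 667408 + 1 = 1636.
p and q are the roots of t² − 1636t + 669043 = 0.
Discriminant: 1636² − 4·669043 = 2676496 − 2676172 = 324; √324 = 18.
q = (1636 − 18)/2 = 809, p = (1636 + 18)/2 = 827.
Check: 809 · 827 = 669043.

827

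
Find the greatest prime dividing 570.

570 = 2 · 285
285 = 3 · 95
95 = 5 · 19
19 is prime.
So 570 = 2 · 3 · 5 · 19; the largest prime factor is 19.

19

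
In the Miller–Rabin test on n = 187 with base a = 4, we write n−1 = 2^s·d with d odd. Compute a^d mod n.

187 − 1 = 186 = 2^1 · 93, so d = 93.
4^1 ≡ 4 (mod 187)
4^2 ≡ 4^2 = 16 ≡ 16 (mod 187)
4^4 ≡ 16^2 = 256 ≡ 69 (mod 187)
4^8 ≡ 69^2 = 4761 ≡ 86 (mod 187)
4^16 ≡ 86^2 = 7396 ≡ 103 (mod 187)
4^32 ≡ 103^2 = 10609 ≡ 137 (mod 187)
4^64 ≡ 137^2 = 18769 ≡ 69 (mod 187)
93 = 64 + 16 + 8 + 4 + 1 in binary powers of 2.
So 4^93 ≡ 69 · 103 · 86 · 69 · 4 ≡ 174 (mod 187).
Squaring chain: 174; never reaches −1, so base 4 is a Miller–Rabin witness that 187 is composite.

174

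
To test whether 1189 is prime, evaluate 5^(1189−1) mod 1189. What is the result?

5^1 ≡ 5 (mod 1189)
5^2 ≡ 5^2 = 25 ≡ 25 (mod 1189)
5^4 ≡ 25^2 = 625 ≡ 625 (mod 1189)
5^8 ≡ 625^2 = 390625 ≡ 633 (mod 1189)
5^16 ≡ 633^2 = 400689 ≡ 1185 (mod 1189)
5^32 ≡ 1185^2 = 1404225 ≡ 16 (mod 1189)
5^64 ≡ 16^2 = 256 ≡ 256 (mod 1189)
5^128 ≡ 256^2 = 65536 ≡ 141 (mod 1189)
5^256 ≡ 141^2 = 19881 ≡ 857 (mod 1189)
5^512 ≡ 857^2 = 734449 ≡ 836 (mod 1189)
5^1024 ≡ 836^2 = 698896 ≡ 953 (mod 1189)
1188 = 1024 + 128 + 32 + 4 in binary powers of 2.
So 5^1188 ≡ 953 · 141 · 16 · 625 ≡ 674 (mod 1189).
Since 674 ≠ 1, base 5 is a Fermat witness: 1189 is composite.

674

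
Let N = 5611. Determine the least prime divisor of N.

5611 is odd.
Digit sum 13, not divisible by 3.
Ends in 1: not divisible by 5.
7: 5611 = 7·801 + 4
11: 5611 = 11·510 + 1
13: 5611 = 13·431 + 8
17: 5611 = 17·330 + 1
19: 5611 = 19·295 + 6
23: 5611 = 23·243 + 22
29: 5611 = 29·193 + 14
31: 5611 = 31·181

31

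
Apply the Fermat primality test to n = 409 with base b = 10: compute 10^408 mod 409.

1

10^1 ≡ 10 (mod 409)
10^2 ≡ 10^2 = 100 ≡ 100 (mod 409)
10^4 ≡ 100^2 = 10000 ≡ 184 (mod 409)
10^8 ≡ 184^2 = 33856 ≡ 318 (mod 409)
10^16 ≡ 318^2 = 101124 ≡ 101 (mod 409)
10^32 ≡ 101^2 = 10201 ≡ 385 (mod 409)
10^64 ≡ 385^2 = 148225 ≡ 167 (mod 409)
10^128 ≡ 167^2 = 27889 ≡ 77 (mod 409)
10^256 ≡ 77^2 = 5929 ≡ 203 (mod 409)
408 = 256 + 128 + 16 + 8 in binary powers of 2.
So 10^408 ≡ 203 · 77 · 101 · 318 ≡ 1 (mod 409).
Since the result is 1, base 10 gives no evidence that 409 is composite.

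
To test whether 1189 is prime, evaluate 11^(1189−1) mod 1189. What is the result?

1009

11^1 ≡ 11 (mod 1189)
11^2 ≡ 11^2 = 121 ≡ 121 (mod 1189)
11^4 ≡ 121^2 = 14641 ≡ 373 (mod 1189)
11^8 ≡ 373^2 = 139129 ≡ 16 (mod 1189)
11^16 ≡ 16^2 = 256 ≡ 256 (mod 1189)
11^32 ≡ 256^2 = 65536 ≡ 141 (mod 1189)
11^64 ≡ 141^2 = 19881 ≡ 857 (mod 1189)
11^128 ≡ 857^2 = 734449 ≡ 836 (mod 1189)
11^256 ≡ 836^2 = 698896 ≡ 953 (mod 1189)
11^512 ≡ 953^2 = 908209 ≡ 1002 (mod 1189)
11^1024 ≡ 1002^2 = 1004004 ≡ 488 (mod 1189)
1188 = 1024 + 128 + 32 + 4 in binary powers of 2.
So 11^1188 ≡ 488 · 836 · 141 · 373 ≡ 1009 (mod 1189).
Since 1009 ≠ 1, base 11 is a Fermat witness: 1189 is composite.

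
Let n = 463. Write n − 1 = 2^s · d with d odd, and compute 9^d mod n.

463 − 1 = 462 = 2^1 · 231, so d = 231.
9^1 ≡ 9 (mod 463)
9^2 ≡ 9^2 = 81 ≡ 81 (mod 463)
9^4 ≡ 81^2 = 6561 ≡ 79 (mod 463)
9^8 ≡ 79^2 = 6241 ≡ 222 (mod 463)
9^16 ≡ 222^2 = 49284 ≡ 206 (mod 463)
9^32 ≡ 206^2 = 42436 ≡ 303 (mod 463)
9^64 ≡ 303^2 = 91809 ≡ 135 (mod 463)
9^128 ≡ 135^2 = 18225 ≡ 168 (mod 463)
231 = 128 + 64 + 32 + 4 + 2 + 1 in binary powers of 2.
So 9^231 ≡ 168 · 135 · 303 · 79 · 81 · 9 ≡ 1 (mod 463).
Since 9^d ≡ 1 (mod 463), base 9 does not prove 463 composite.

1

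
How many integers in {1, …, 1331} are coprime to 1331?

Factor: 1331 = 11^3.
φ(1331) = 11^2·(11−1) = 1210.

1210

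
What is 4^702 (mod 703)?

4^1 ≡ 4 (mod 703)
4^2 ≡ 4^2 = 16 ≡ 16 (mod 703)
4^4 ≡ 16^2 = 256 ≡ 256 (mod 703)
4^8 ≡ 256^2 = 65536 ≡ 157 (mod 703)
4^16 ≡ 157^2 = 24649 ≡ 44 (mod 703)
4^32 ≡ 44^2 = 1936 ≡ 530 (mod 703)
4^64 ≡ 530^2 = 280900 ≡ 403 (mod 703)
4^128 ≡ 403^2 = 162409 ≡ 16 (mod 703)
4^256 ≡ 16^2 = 256 ≡ 256 (mod 703)
4^512 ≡ 256^2 = 65536 ≡ 157 (mod 703)
702 = 512 + 128 + 32 + 16 + 8 + 4 + 2 in binary powers of 2.
So 4^702 ≡ 157 · 16 · 530 · 44 · 157 · 256 · 16 ≡ 1 (mod 703).
Since the result is 1, base 4 gives no evidence that 703 is composite.

1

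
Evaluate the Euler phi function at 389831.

Factor: 389831 = 13 · 157 · 191.
φ(389831) = (13−1) · (157−1) · (191−1) = 12 · 156 · 190 = 355680.

355680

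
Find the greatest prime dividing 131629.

97

131629 = 23 · 5723
5723 = 59 · 97
97 is prime.
So 131629 = 23 · 59 · 97; the largest prime factor is 97.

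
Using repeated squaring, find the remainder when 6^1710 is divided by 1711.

993

6^1 ≡ 6 (mod 1711)
6^2 ≡ 6^2 = 36 ≡ 36 (mod 1711)
6^4 ≡ 36^2 = 1296 ≡ 1296 (mod 1711)
6^8 ≡ 1296^2 = 1679616 ≡ 1125 (mod 1711)
6^16 ≡ 1125^2 = 1265625 ≡ 1196 (mod 1711)
6^32 ≡ 1196^2 = 1430416 ≡ 20 (mod 1711)
6^64 ≡ 20^2 = 400 ≡ 400 (mod 1711)
6^128 ≡ 400^2 = 160000 ≡ 877 (mod 1711)
6^256 ≡ 877^2 = 769129 ≡ 890 (mod 1711)
6^512 ≡ 890^2 = 792100 ≡ 1618 (mod 1711)
6^1024 ≡ 1618^2 = 2617924 ≡ 94 (mod 1711)
1710 = 1024 + 512 + 128 + 32 + 8 + 4 + 2 in binary powers of 2.
So 6^1710 ≡ 94 · 1618 · 877 · 20 · 1125 · 1296 · 36 ≡ 993 (mod 1711).
Since 993 ≠ 1, base 6 is a Fermat witness: 1711 is composite.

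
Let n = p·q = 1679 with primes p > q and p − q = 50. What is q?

Since p = q + 50, we have 1679 = q(q + 50), so q² + 50q − 1679 = 0.
Discriminant: 50² + 4·1679 = 2500 + 6716 = 9216; √9216 = 96.
q = (−50 + 96)/2 = 23, and p = q + 50 = 73.
Check: 23 · 73 = 1679.

23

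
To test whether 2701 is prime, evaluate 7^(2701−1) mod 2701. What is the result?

7^1 ≡ 7 (mod 2701)
7^2 ≡ 7^2 = 49 ≡ 49 (mod 2701)
7^4 ≡ 49^2 = 2401 ≡ 2401 (mod 2701)
7^8 ≡ 2401^2 = 5764801 ≡ 867 (mod 2701)
7^16 ≡ 867^2 = 751689 ≡ 811 (mod 2701)
7^32 ≡ 811^2 = 657721 ≡ 1378 (mod 2701)
7^64 ≡ 1378^2 = 1898884 ≡ 81 (mod 2701)
7^128 ≡ 81^2 = 6561 ≡ 1159 (mod 2701)
7^256 ≡ 1159^2 = 1343281 ≡ 884 (mod 2701)
7^512 ≡ 884^2 = 781456 ≡ 867 (mod 2701)
7^1024 ≡ 867^2 = 751689 ≡ 811 (mod 2701)
7^2048 ≡ 811^2 = 657721 ≡ 1378 (mod 2701)
2700 = 2048 + 512 + 128 + 8 + 4 in binary powers of 2.
So 7^2700 ≡ 1378 · 867 · 1159 · 867 · 2401 ≡ 2554 (mod 2701).
Since 2554 ≠ 1, base 7 is a Fermat witness: 2701 is composite.

2554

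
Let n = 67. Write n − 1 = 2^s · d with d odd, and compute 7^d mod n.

67 − 1 = 66 = 2^1 · 33, so d = 33.
7^1 ≡ 7 (mod 67)
7^2 ≡ 7^2 = 49 ≡ 49 (mod 67)
7^4 ≡ 49^2 = 2401 ≡ 56 (mod 67)
7^8 ≡ 56^2 = 3136 ≡ 54 (mod 67)
7^16 ≡ 54^2 = 2916 ≡ 35 (mod 67)
7^32 ≡ 35^2 = 1225 ≡ 19 (mod 67)
33 = 32 + 1 in binary powers of 2.
So 7^33 ≡ 19 · 7 ≡ 66 (mod 67).
Since 7^d ≡ 66 (mod 67), base 7 does not prove 67 composite.

66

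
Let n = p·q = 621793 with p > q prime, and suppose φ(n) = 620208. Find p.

φ(n) = (p−1)(q−1) = n − (p+q) + 1, so p + q = 621793 − 620208 + 1 = 1586.
p and q are the roots of t² − 1586t + 621793 = 0.
Discriminant: 1586² − 4·621793 = 2515396 − 2487172 = 28224; √28224 = 168.
q = (1586 − 168)/2 = 709, p = (1586 + 168)/2 = 877.
Check: 709 · 877 = 621793.

877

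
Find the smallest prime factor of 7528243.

7528243 is odd.
Digit sum 31, not divisible by 3.
Ends in 3: not divisible by 5.
7: 7528243 = 7·1075463 + 2
11: 7528243 = 11·684385 + 8
13: 7528243 = 13·579095 + 8
17: 7528243 = 17·442837 + 14
19: 7528243 = 19·396223 + 6
23: 7528243 = 23·327314 + 21
29: 7528243 = 29·259594 + 17
31: 7528243 = 31·242846 + 17
37: 7528243 = 37·203466 + 1
41: 7528243 = 41·183615 + 28
43: 7528243 = 43·175075 + 18
47: 7528243 = 47·160175 + 18
53: 7528243 = 53·142042 + 17
59: 7528243 = 59·127597 + 20
61: 7528243 = 61·123413 + 50
67: 7528243 = 67·112361 + 56
71: 7528243 = 71·106031 + 42
73: 7528243 = 73·103126 + 45
79: 7528243 = 79·95294 + 17
83: 7528243 = 83·90701 + 60
89: 7528243 = 89·84587

89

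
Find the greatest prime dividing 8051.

97

8051 = 83 · 97
97 is prime.
So 8051 = 83 · 97; the largest prime factor is 97.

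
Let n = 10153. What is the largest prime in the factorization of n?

10153 = 11 · 923
923 = 13 · 71
71 is prime.
So 10153 = 11 · 13 · 71; the largest prime factor is 71.

71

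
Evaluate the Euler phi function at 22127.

Factor: 22127 = 7 · 29 · 109.
φ(22127) = (7−1) · (29−1) · (109−1) = 6 · 28 · 108 = 18144.

18144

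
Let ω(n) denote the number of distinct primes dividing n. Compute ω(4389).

4389 = 3 · 1463
1463 = 7 · 209
209 = 11 · 19
4389 = 3 · 7 · 11 · 19, which has 4 distinct prime factors.

4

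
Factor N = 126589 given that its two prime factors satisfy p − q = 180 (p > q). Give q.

Since p = q + 180, we have 126589 = q(q + 180), so q² + 180q − 126589 = 0.
Discriminant: 180² + 4·126589 = 32400 + 506356 = 538756; √538756 = 734.
q = (−180 + 734)/2 = 277, and p = q + 180 = 457.
Check: 277 · 457 = 126589.

277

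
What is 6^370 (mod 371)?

281

6^1 ≡ 6 (mod 371)
6^2 ≡ 6^2 = 36 ≡ 36 (mod 371)
6^4 ≡ 36^2 = 1296 ≡ 183 (mod 371)
6^8 ≡ 183^2 = 33489 ≡ 99 (mod 371)
6^16 ≡ 99^2 = 9801 ≡ 155 (mod 371)
6^32 ≡ 155^2 = 24025 ≡ 281 (mod 371)
6^64 ≡ 281^2 = 78961 ≡ 309 (mod 371)
6^128 ≡ 309^2 = 95481 ≡ 134 (mod 371)
6^256 ≡ 134^2 = 17956 ≡ 148 (mod 371)
370 = 256 + 64 + 32 + 16 + 2 in binary powers of 2.
So 6^370 ≡ 148 · 309 · 281 · 155 · 36 ≡ 281 (mod 371).
Since 281 ≠ 1, base 6 is a Fermat witness: 371 is composite.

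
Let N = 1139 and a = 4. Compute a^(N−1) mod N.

33

4^1 ≡ 4 (mod 1139)
4^2 ≡ 4^2 = 16 ≡ 16 (mod 1139)
4^4 ≡ 16^2 = 256 ≡ 256 (mod 1139)
4^8 ≡ 256^2 = 65536 ≡ 613 (mod 1139)
4^16 ≡ 613^2 = 375769 ≡ 1038 (mod 1139)
4^32 ≡ 1038^2 = 1077444 ≡ 1089 (mod 1139)
4^64 ≡ 1089^2 = 1185921 ≡ 222 (mod 1139)
4^128 ≡ 222^2 = 49284 ≡ 307 (mod 1139)
4^256 ≡ 307^2 = 94249 ≡ 851 (mod 1139)
4^512 ≡ 851^2 = 724201 ≡ 936 (mod 1139)
4^1024 ≡ 936^2 = 876096 ≡ 205 (mod 1139)
1138 = 1024 + 64 + 32 + 16 + 2 in binary powers of 2.
So 4^1138 ≡ 205 · 222 · 1089 · 1038 · 16 ≡ 33 (mod 1139).
Since 33 ≠ 1, base 4 is a Fermat witness: 1139 is composite.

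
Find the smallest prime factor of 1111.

1111 is odd.
Digit sum 4, not divisible by 3.
Ends in 1: not divisible by 5.
7: 1111 = 7·158 + 5
11: 1111 = 11·101

11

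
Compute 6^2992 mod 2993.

6^1 ≡ 6 (mod 2993)
6^2 ≡ 6^2 = 36 ≡ 36 (mod 2993)
6^4 ≡ 36^2 = 1296 ≡ 1296 (mod 2993)
6^8 ≡ 1296^2 = 1679616 ≡ 543 (mod 2993)
6^16 ≡ 543^2 = 294849 ≡ 1535 (mod 2993)
6^32 ≡ 1535^2 = 2356225 ≡ 734 (mod 2993)
6^64 ≡ 734^2 = 538756 ≡ 16 (mod 2993)
6^128 ≡ 16^2 = 256 ≡ 256 (mod 2993)
6^256 ≡ 256^2 = 65536 ≡ 2683 (mod 2993)
6^512 ≡ 2683^2 = 7198489 ≡ 324 (mod 2993)
6^1024 ≡ 324^2 = 104976 ≡ 221 (mod 2993)
6^2048 ≡ 221^2 = 48841 ≡ 953 (mod 2993)
2992 = 2048 + 512 + 256 + 128 + 32 + 16 in binary powers of 2.
So 6^2992 ≡ 953 · 324 · 2683 · 256 · 734 · 1535 ≡ 201 (mod 2993).
Since 201 ≠ 1, base 6 is a Fermat witness: 2993 is composite.

201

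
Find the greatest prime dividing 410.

410 = 2 · 205
205 = 5 · 41
41 is prime.
So 410 = 2 · 5 · 41; the largest prime factor is 41.

41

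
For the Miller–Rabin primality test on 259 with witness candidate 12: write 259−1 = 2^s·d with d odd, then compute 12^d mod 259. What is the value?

174

259 − 1 = 258 = 2^1 · 129, so d = 129.
12^1 ≡ 12 (mod 259)
12^2 ≡ 12^2 = 144 ≡ 144 (mod 259)
12^4 ≡ 144^2 = 20736 ≡ 16 (mod 259)
12^8 ≡ 16^2 = 256 ≡ 256 (mod 259)
12^16 ≡ 256^2 = 65536 ≡ 9 (mod 259)
12^32 ≡ 9^2 = 81 ≡ 81 (mod 259)
12^64 ≡ 81^2 = 6561 ≡ 86 (mod 259)
12^128 ≡ 86^2 = 7396 ≡ 144 (mod 259)
129 = 128 + 1 in binary powers of 2.
So 12^129 ≡ 144 · 12 ≡ 174 (mod 259).
Squaring chain: 174; never reaches −1, so base 12 is a Miller–Rabin witness that 259 is composite.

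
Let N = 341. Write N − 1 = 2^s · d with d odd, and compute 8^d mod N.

341 − 1 = 340 = 2^2 · 85, so d = 85.
8^1 ≡ 8 (mod 341)
8^2 ≡ 8^2 = 64 ≡ 64 (mod 341)
8^4 ≡ 64^2 = 4096 ≡ 4 (mod 341)
8^8 ≡ 4^2 = 16 ≡ 16 (mod 341)
8^16 ≡ 16^2 = 256 ≡ 256 (mod 341)
8^32 ≡ 256^2 = 65536 ≡ 64 (mod 341)
8^64 ≡ 64^2 = 4096 ≡ 4 (mod 341)
85 = 64 + 16 + 4 + 1 in binary powers of 2.
So 8^85 ≡ 4 · 256 · 4 · 8 ≡ 32 (mod 341).
Squaring chain: 32 → 1; never reaches −1, so base 8 is a Miller–Rabin witness that 341 is composite.

32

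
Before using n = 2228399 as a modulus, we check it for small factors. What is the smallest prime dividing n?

2228399 is odd.
Digit sum 35, not divisible by 3.
Ends in 9: not divisible by 5.
7: 2228399 = 7·318342 + 5
11: 2228399 = 11·202581 + 8
13: 2228399 = 13·171415 + 4
17: 2228399 = 17·131082 + 5
19: 2228399 = 19·117284 + 3
23: 2228399 = 23·96886 + 21
29: 2228399 = 29·76841 + 10
31: 2228399 = 31·71883 + 26
37: 2228399 = 37·60227

37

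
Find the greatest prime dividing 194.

97

194 = 2 · 97
97 is prime.
So 194 = 2 · 97; the largest prime factor is 97.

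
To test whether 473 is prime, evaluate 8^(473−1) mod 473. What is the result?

262

8^1 ≡ 8 (mod 473)
8^2 ≡ 8^2 = 64 ≡ 64 (mod 473)
8^4 ≡ 64^2 = 4096 ≡ 312 (mod 473)
8^8 ≡ 312^2 = 97344 ≡ 379 (mod 473)
8^16 ≡ 379^2 = 143641 ≡ 322 (mod 473)
8^32 ≡ 322^2 = 103684 ≡ 97 (mod 473)
8^64 ≡ 97^2 = 9409 ≡ 422 (mod 473)
8^128 ≡ 422^2 = 178084 ≡ 236 (mod 473)
8^256 ≡ 236^2 = 55696 ≡ 355 (mod 473)
472 = 256 + 128 + 64 + 16 + 8 in binary powers of 2.
So 8^472 ≡ 355 · 236 · 422 · 322 · 379 ≡ 262 (mod 473).
Since 262 ≠ 1, base 8 is a Fermat witness: 473 is composite.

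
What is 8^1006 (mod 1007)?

163

8^1 ≡ 8 (mod 1007)
8^2 ≡ 8^2 = 64 ≡ 64 (mod 1007)
8^4 ≡ 64^2 = 4096 ≡ 68 (mod 1007)
8^8 ≡ 68^2 = 4624 ≡ 596 (mod 1007)
8^16 ≡ 596^2 = 355216 ≡ 752 (mod 1007)
8^32 ≡ 752^2 = 565504 ≡ 577 (mod 1007)
8^64 ≡ 577^2 = 332929 ≡ 619 (mod 1007)
8^128 ≡ 619^2 = 383161 ≡ 501 (mod 1007)
8^256 ≡ 501^2 = 251001 ≡ 258 (mod 1007)
8^512 ≡ 258^2 = 66564 ≡ 102 (mod 1007)
1006 = 512 + 256 + 128 + 64 + 32 + 8 + 4 + 2 in binary powers of 2.
So 8^1006 ≡ 102 · 258 · 501 · 619 · 577 · 596 · 68 · 64 ≡ 163 (mod 1007).
Since 163 ≠ 1, base 8 is a Fermat witness: 1007 is composite.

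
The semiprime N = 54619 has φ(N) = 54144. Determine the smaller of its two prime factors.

193

φ(n) = (p−1)(q−1) = n − (p+q) + 1, so p + q = 54619 − 54144 + 1 = 476.
p and q are the roots of t² − 476t + 54619 = 0.
Discriminant: 476² − 4·54619 = 226576 − 218476 = 8100; √8100 = 90.
q = (476 − 90)/2 = 193, p = (476 + 90)/2 = 283.
Check: 193 · 283 = 54619.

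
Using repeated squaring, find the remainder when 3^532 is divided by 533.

3^1 ≡ 3 (mod 533)
3^2 ≡ 3^2 = 9 ≡ 9 (mod 533)
3^4 ≡ 9^2 = 81 ≡ 81 (mod 533)
3^8 ≡ 81^2 = 6561 ≡ 165 (mod 533)
3^16 ≡ 165^2 = 27225 ≡ 42 (mod 533)
3^32 ≡ 42^2 = 1764 ≡ 165 (mod 533)
3^64 ≡ 165^2 = 27225 ≡ 42 (mod 533)
3^128 ≡ 42^2 = 1764 ≡ 165 (mod 533)
3^256 ≡ 165^2 = 27225 ≡ 42 (mod 533)
3^512 ≡ 42^2 = 1764 ≡ 165 (mod 533)
532 = 512 + 16 + 4 in binary powers of 2.
So 3^532 ≡ 165 · 42 · 81 ≡ 81 (mod 533).
Since 81 ≠ 1, base 3 is a Fermat witness: 533 is composite.

81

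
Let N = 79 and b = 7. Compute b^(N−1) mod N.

7^1 ≡ 7 (mod 79)
7^2 ≡ 7^2 = 49 ≡ 49 (mod 79)
7^4 ≡ 49^2 = 2401 ≡ 31 (mod 79)
7^8 ≡ 31^2 = 961 ≡ 13 (mod 79)
7^16 ≡ 13^2 = 169 ≡ 11 (mod 79)
7^32 ≡ 11^2 = 121 ≡ 42 (mod 79)
7^64 ≡ 42^2 = 1764 ≡ 26 (mod 79)
78 = 64 + 8 + 4 + 2 in binary powers of 2.
So 7^78 ≡ 26 · 13 · 31 · 49 ≡ 1 (mod 79).
Since the result is 1, base 7 gives no evidence that 79 is composite.

1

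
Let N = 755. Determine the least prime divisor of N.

5

755 is odd.
Digit sum 17, not divisible by 3.
Ends in 5: divisible by 5.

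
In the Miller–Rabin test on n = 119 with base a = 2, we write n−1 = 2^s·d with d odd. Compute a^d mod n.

119 − 1 = 118 = 2^1 · 59, so d = 59.
2^1 ≡ 2 (mod 119)
2^2 ≡ 2^2 = 4 ≡ 4 (mod 119)
2^4 ≡ 4^2 = 16 ≡ 16 (mod 119)
2^8 ≡ 16^2 = 256 ≡ 18 (mod 119)
2^16 ≡ 18^2 = 324 ≡ 86 (mod 119)
2^32 ≡ 86^2 = 7396 ≡ 18 (mod 119)
59 = 32 + 16 + 8 + 2 + 1 in binary powers of 2.
So 2^59 ≡ 18 · 86 · 18 · 4 · 2 ≡ 25 (mod 119).
Squaring chain: 25; never reaches −1, so base 2 is a Miller–Rabin witness that 119 is composite.

25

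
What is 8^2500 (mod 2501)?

1

8^1 ≡ 8 (mod 2501)
8^2 ≡ 8^2 = 64 ≡ 64 (mod 2501)
8^4 ≡ 64^2 = 4096 ≡ 1595 (mod 2501)
8^8 ≡ 1595^2 = 2544025 ≡ 508 (mod 2501)
8^16 ≡ 508^2 = 258064 ≡ 461 (mod 2501)
8^32 ≡ 461^2 = 212521 ≡ 2437 (mod 2501)
8^64 ≡ 2437^2 = 5938969 ≡ 1595 (mod 2501)
8^128 ≡ 1595^2 = 2544025 ≡ 508 (mod 2501)
8^256 ≡ 508^2 = 258064 ≡ 461 (mod 2501)
8^512 ≡ 461^2 = 212521 ≡ 2437 (mod 2501)
8^1024 ≡ 2437^2 = 5938969 ≡ 1595 (mod 2501)
8^2048 ≡ 1595^2 = 2544025 ≡ 508 (mod 2501)
2500 = 2048 + 256 + 128 + 64 + 4 in binary powers of 2.
So 8^2500 ≡ 508 · 461 · 508 · 1595 · 1595 ≡ 1 (mod 2501).
Since the result is 1, base 8 gives no evidence that 2501 is composite.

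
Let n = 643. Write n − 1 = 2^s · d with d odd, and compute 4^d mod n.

643 − 1 = 642 = 2^1 · 321, so d = 321.
4^1 ≡ 4 (mod 643)
4^2 ≡ 4^2 = 16 ≡ 16 (mod 643)
4^4 ≡ 16^2 = 256 ≡ 256 (mod 643)
4^8 ≡ 256^2 = 65536 ≡ 593 (mod 643)
4^16 ≡ 593^2 = 351649 ≡ 571 (mod 643)
4^32 ≡ 571^2 = 326041 ≡ 40 (mod 643)
4^64 ≡ 40^2 = 1600 ≡ 314 (mod 643)
4^128 ≡ 314^2 = 98596 ≡ 217 (mod 643)
4^256 ≡ 217^2 = 47089 ≡ 150 (mod 643)
321 = 256 + 64 + 1 in binary powers of 2.
So 4^321 ≡ 150 · 314 · 4 ≡ 1 (mod 643).
Since 4^d ≡ 1 (mod 643), base 4 does not prove 643 composite.

1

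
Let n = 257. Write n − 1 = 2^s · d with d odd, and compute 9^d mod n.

257 − 1 = 256 = 2^8 · 1, so d = 1.
9^1 ≡ 9 (mod 257)
1 = 1 in binary powers of 2.
So 9^1 ≡ 9 ≡ 9 (mod 257).
Squaring chain: 9 → 81 → 136 → 249 → 64 → 241 → 256 → 1; reaches −1, so base 9 does not prove 257 composite.

9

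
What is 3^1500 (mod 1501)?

539

3^1 ≡ 3 (mod 1501)
3^2 ≡ 3^2 = 9 ≡ 9 (mod 1501)
3^4 ≡ 9^2 = 81 ≡ 81 (mod 1501)
3^8 ≡ 81^2 = 6561 ≡ 557 (mod 1501)
3^16 ≡ 557^2 = 310249 ≡ 1043 (mod 1501)
3^32 ≡ 1043^2 = 1087849 ≡ 1125 (mod 1501)
3^64 ≡ 1125^2 = 1265625 ≡ 282 (mod 1501)
3^128 ≡ 282^2 = 79524 ≡ 1472 (mod 1501)
3^256 ≡ 1472^2 = 2166784 ≡ 841 (mod 1501)
3^512 ≡ 841^2 = 707281 ≡ 310 (mod 1501)
3^1024 ≡ 310^2 = 96100 ≡ 36 (mod 1501)
1500 = 1024 + 256 + 128 + 64 + 16 + 8 + 4 in binary powers of 2.
So 3^1500 ≡ 36 · 841 · 1472 · 282 · 1043 · 557 · 81 ≡ 539 (mod 1501).
Since 539 ≠ 1, base 3 is a Fermat witness: 1501 is composite.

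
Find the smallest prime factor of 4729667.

4729667 is odd.
Digit sum 41, not divisible by 3.
Ends in 7: not divisible by 5.
7: 4729667 = 7·675666 + 5
11: 4729667 = 11·429969 + 8
13: 4729667 = 13·363820 + 7
17: 4729667 = 17·278215 + 12
19: 4729667 = 19·248929 + 16
23: 4729667 = 23·205637 + 16
29: 4729667 = 29·163091 + 28
31: 4729667 = 31·152569 + 28
37: 4729667 = 37·127828 + 31
41: 4729667 = 41·115357 + 30
43: 4729667 = 43·109992 + 11
47: 4729667 = 47·100631 + 10
53: 4729667 = 53·89239

53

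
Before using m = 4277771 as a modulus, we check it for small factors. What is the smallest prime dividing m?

79

4277771 is odd.
Digit sum 35, not divisible by 3.
Ends in 1: not divisible by 5.
7: 4277771 = 7·611110 + 1
11: 4277771 = 11·388888 + 3
13: 4277771 = 13·329059 + 4
17: 4277771 = 17·251633 + 10
19: 4277771 = 19·225145 + 16
23: 4277771 = 23·185990 + 1
29: 4277771 = 29·147509 + 10
31: 4277771 = 31·137992 + 19
37: 4277771 = 37·115615 + 16
41: 4277771 = 41·104335 + 36
43: 4277771 = 43·99483 + 2
47: 4277771 = 47·91016 + 19
53: 4277771 = 53·80712 + 35
59: 4277771 = 59·72504 + 35
61: 4277771 = 61·70127 + 24
67: 4277771 = 67·63847 + 22
71: 4277771 = 71·60250 + 21
73: 4277771 = 73·58599 + 44
79: 4277771 = 79·54149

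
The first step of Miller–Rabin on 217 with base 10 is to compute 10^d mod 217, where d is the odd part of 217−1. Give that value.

97

217 − 1 = 216 = 2^3 · 27, so d = 27.
10^1 ≡ 10 (mod 217)
10^2 ≡ 10^2 = 100 ≡ 100 (mod 217)
10^4 ≡ 100^2 = 10000 ≡ 18 (mod 217)
10^8 ≡ 18^2 = 324 ≡ 107 (mod 217)
10^16 ≡ 107^2 = 11449 ≡ 165 (mod 217)
27 = 16 + 8 + 2 + 1 in binary powers of 2.
So 10^27 ≡ 165 · 107 · 100 · 10 ≡ 97 (mod 217).
Squaring chain: 97 → 78 → 8; never reaches −1, so base 10 is a Miller–Rabin witness that 217 is composite.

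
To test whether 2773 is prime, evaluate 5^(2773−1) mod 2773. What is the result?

5^1 ≡ 5 (mod 2773)
5^2 ≡ 5^2 = 25 ≡ 25 (mod 2773)
5^4 ≡ 25^2 = 625 ≡ 625 (mod 2773)
5^8 ≡ 625^2 = 390625 ≡ 2405 (mod 2773)
5^16 ≡ 2405^2 = 5784025 ≡ 2320 (mod 2773)
5^32 ≡ 2320^2 = 5382400 ≡ 7 (mod 2773)
5^64 ≡ 7^2 = 49 ≡ 49 (mod 2773)
5^128 ≡ 49^2 = 2401 ≡ 2401 (mod 2773)
5^256 ≡ 2401^2 = 5764801 ≡ 2507 (mod 2773)
5^512 ≡ 2507^2 = 6285049 ≡ 1431 (mod 2773)
5^1024 ≡ 1431^2 = 2047761 ≡ 1287 (mod 2773)
5^2048 ≡ 1287^2 = 1656369 ≡ 888 (mod 2773)
2772 = 2048 + 512 + 128 + 64 + 16 + 4 in binary powers of 2.
So 5^2772 ≡ 888 · 1431 · 2401 · 49 · 2320 · 625 ≡ 1334 (mod 2773).
Since 1334 ≠ 1, base 5 is a Fermat witness: 2773 is composite.

1334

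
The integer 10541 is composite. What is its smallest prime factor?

83

10541 is odd.
Digit sum 11, not divisible by 3.
Ends in 1: not divisible by 5.
7: 10541 = 7·1505 + 6
11: 10541 = 11·958 + 3
13: 10541 = 13·810 + 11
17: 10541 = 17·620 + 1
19: 10541 = 19·554 + 15
23: 10541 = 23·458 + 7
29: 10541 = 29·363 + 14
31: 10541 = 31·340 + 1
37: 10541 = 37·284 + 33
41: 10541 = 41·257 + 4
43: 10541 = 43·245 + 6
47: 10541 = 47·224 + 13
53: 10541 = 53·198 + 47
59: 10541 = 59·178 + 39
61: 10541 = 61·172 + 49
67: 10541 = 67·157 + 22
71: 10541 = 71·148 + 33
73: 10541 = 73·144 + 29
79: 10541 = 79·133 + 34
83: 10541 = 83·127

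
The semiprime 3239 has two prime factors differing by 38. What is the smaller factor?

Since p = q + 38, we have 3239 = q(q + 38), so q² + 38q − 3239 = 0.
Discriminant: 38² + 4·3239 = 1444 + 12956 = 14400; √14400 = 120.
q = (−38 + 120)/2 = 41, and p = q + 38 = 79.
Check: 41 · 79 = 3239.

41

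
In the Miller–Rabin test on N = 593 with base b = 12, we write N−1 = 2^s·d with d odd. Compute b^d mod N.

209

593 − 1 = 592 = 2^4 · 37, so d = 37.
12^1 ≡ 12 (mod 593)
12^2 ≡ 12^2 = 144 ≡ 144 (mod 593)
12^4 ≡ 144^2 = 20736 ≡ 574 (mod 593)
12^8 ≡ 574^2 = 329476 ≡ 361 (mod 593)
12^16 ≡ 361^2 = 130321 ≡ 454 (mod 593)
12^32 ≡ 454^2 = 206116 ≡ 345 (mod 593)
37 = 32 + 4 + 1 in binary powers of 2.
So 12^37 ≡ 345 · 574 · 12 ≡ 209 (mod 593).
Squaring chain: 209 → 392 → 77 → 592; reaches −1, so base 12 does not prove 593 composite.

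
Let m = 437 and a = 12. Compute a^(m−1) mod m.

292

12^1 ≡ 12 (mod 437)
12^2 ≡ 12^2 = 144 ≡ 144 (mod 437)
12^4 ≡ 144^2 = 20736 ≡ 197 (mod 437)
12^8 ≡ 197^2 = 38809 ≡ 353 (mod 437)
12^16 ≡ 353^2 = 124609 ≡ 64 (mod 437)
12^32 ≡ 64^2 = 4096 ≡ 163 (mod 437)
12^64 ≡ 163^2 = 26569 ≡ 349 (mod 437)
12^128 ≡ 349^2 = 121801 ≡ 315 (mod 437)
12^256 ≡ 315^2 = 99225 ≡ 26 (mod 437)
436 = 256 + 128 + 32 + 16 + 4 in binary powers of 2.
So 12^436 ≡ 26 · 315 · 163 · 64 · 197 ≡ 292 (mod 437).
Since 292 ≠ 1, base 12 is a Fermat witness: 437 is composite.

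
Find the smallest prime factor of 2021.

43

2021 is odd.
Digit sum 5, not divisible by 3.
Ends in 1: not divisible by 5.
7: 2021 = 7·288 + 5
11: 2021 = 11·183 + 8
13: 2021 = 13·155 + 6
17: 2021 = 17·118 + 15
19: 2021 = 19·106 + 7
23: 2021 = 23·87 + 20
29: 2021 = 29·69 + 20
31: 2021 = 31·65 + 6
37: 2021 = 37·54 + 23
41: 2021 = 41·49 + 12
43: 2021 = 43·47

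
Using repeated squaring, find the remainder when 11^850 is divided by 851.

26

11^1 ≡ 11 (mod 851)
11^2 ≡ 11^2 = 121 ≡ 121 (mod 851)
11^4 ≡ 121^2 = 14641 ≡ 174 (mod 851)
11^8 ≡ 174^2 = 30276 ≡ 491 (mod 851)
11^16 ≡ 491^2 = 241081 ≡ 248 (mod 851)
11^32 ≡ 248^2 = 61504 ≡ 232 (mod 851)
11^64 ≡ 232^2 = 53824 ≡ 211 (mod 851)
11^128 ≡ 211^2 = 44521 ≡ 269 (mod 851)
11^256 ≡ 269^2 = 72361 ≡ 26 (mod 851)
11^512 ≡ 26^2 = 676 ≡ 676 (mod 851)
850 = 512 + 256 + 64 + 16 + 2 in binary powers of 2.
So 11^850 ≡ 676 · 26 · 211 · 248 · 121 ≡ 26 (mod 851).
Since 26 ≠ 1, base 11 is a Fermat witness: 851 is composite.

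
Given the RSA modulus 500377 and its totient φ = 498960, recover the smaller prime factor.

φ(n) = (p−1)(q−1) = n − (p+q) + 1, so p + q = 500377 − 498960 + 1 = 1418.
p and q are the roots of t² − 1418t + 500377 = 0.
Discriminant: 1418² − 4·500377 = 2010724 − 2001508 = 9216; √9216 = 96.
q = (1418 − 96)/2 = 661, p = (1418 + 96)/2 = 757.
Check: 661 · 757 = 500377.

661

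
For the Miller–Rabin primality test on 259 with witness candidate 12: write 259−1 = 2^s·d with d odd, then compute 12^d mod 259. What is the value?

259 − 1 = 258 = 2^1 · 129, so d = 129.
12^1 ≡ 12 (mod 259)
12^2 ≡ 12^2 = 144 ≡ 144 (mod 259)
12^4 ≡ 144^2 = 20736 ≡ 16 (mod 259)
12^8 ≡ 16^2 = 256 ≡ 256 (mod 259)
12^16 ≡ 256^2 = 65536 ≡ 9 (mod 259)
12^32 ≡ 9^2 = 81 ≡ 81 (mod 259)
12^64 ≡ 81^2 = 6561 ≡ 86 (mod 259)
12^128 ≡ 86^2 = 7396 ≡ 144 (mod 259)
129 = 128 + 1 in binary powers of 2.
So 12^129 ≡ 144 · 12 ≡ 174 (mod 259).
Squaring chain: 174; never reaches −1, so base 12 is a Miller–Rabin witness that 259 is composite.

174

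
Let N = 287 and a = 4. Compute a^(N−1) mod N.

4^1 ≡ 4 (mod 287)
4^2 ≡ 4^2 = 16 ≡ 16 (mod 287)
4^4 ≡ 16^2 = 256 ≡ 256 (mod 287)
4^8 ≡ 256^2 = 65536 ≡ 100 (mod 287)
4^16 ≡ 100^2 = 10000 ≡ 242 (mod 287)
4^32 ≡ 242^2 = 58564 ≡ 16 (mod 287)
4^64 ≡ 16^2 = 256 ≡ 256 (mod 287)
4^128 ≡ 256^2 = 65536 ≡ 100 (mod 287)
4^256 ≡ 100^2 = 10000 ≡ 242 (mod 287)
286 = 256 + 16 + 8 + 4 + 2 in binary powers of 2.
So 4^286 ≡ 242 · 242 · 100 · 256 · 16 ≡ 242 (mod 287).
Since 242 ≠ 1, base 4 is a Fermat witness: 287 is composite.

242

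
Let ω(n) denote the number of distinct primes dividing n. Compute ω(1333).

2

1333 = 31 · 43
1333 = 31 · 43, which has 2 distinct prime factors.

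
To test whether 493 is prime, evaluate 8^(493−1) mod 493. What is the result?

8^1 ≡ 8 (mod 493)
8^2 ≡ 8^2 = 64 ≡ 64 (mod 493)
8^4 ≡ 64^2 = 4096 ≡ 152 (mod 493)
8^8 ≡ 152^2 = 23104 ≡ 426 (mod 493)
8^16 ≡ 426^2 = 181476 ≡ 52 (mod 493)
8^32 ≡ 52^2 = 2704 ≡ 239 (mod 493)
8^64 ≡ 239^2 = 57121 ≡ 426 (mod 493)
8^128 ≡ 426^2 = 181476 ≡ 52 (mod 493)
8^256 ≡ 52^2 = 2704 ≡ 239 (mod 493)
492 = 256 + 128 + 64 + 32 + 8 + 4 in binary powers of 2.
So 8^492 ≡ 239 · 52 · 426 · 239 · 426 · 152 ≡ 458 (mod 493).
Since 458 ≠ 1, base 8 is a Fermat witness: 493 is composite.

458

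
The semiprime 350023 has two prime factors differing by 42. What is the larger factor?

Since p = q + 42, we have 350023 = q(q + 42), so q² + 42q − 350023 = 0.
Discriminant: 42² + 4·350023 = 1764 + 1400092 = 1401856; √1401856 = 1184.
q = (−42 + 1184)/2 = 571, and p = q + 42 = 613.
Check: 571 · 613 = 350023.

613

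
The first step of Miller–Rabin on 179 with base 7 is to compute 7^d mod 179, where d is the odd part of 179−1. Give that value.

178

179 − 1 = 178 = 2^1 · 89, so d = 89.
7^1 ≡ 7 (mod 179)
7^2 ≡ 7^2 = 49 ≡ 49 (mod 179)
7^4 ≡ 49^2 = 2401 ≡ 74 (mod 179)
7^8 ≡ 74^2 = 5476 ≡ 106 (mod 179)
7^16 ≡ 106^2 = 11236 ≡ 138 (mod 179)
7^32 ≡ 138^2 = 19044 ≡ 70 (mod 179)
7^64 ≡ 70^2 = 4900 ≡ 67 (mod 179)
89 = 64 + 16 + 8 + 1 in binary powers of 2.
So 7^89 ≡ 67 · 138 · 106 · 7 ≡ 178 (mod 179).
Since 7^d ≡ 178 (mod 179), base 7 does not prove 179 composite.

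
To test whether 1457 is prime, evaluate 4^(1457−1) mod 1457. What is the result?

686

4^1 ≡ 4 (mod 1457)
4^2 ≡ 4^2 = 16 ≡ 16 (mod 1457)
4^4 ≡ 16^2 = 256 ≡ 256 (mod 1457)
4^8 ≡ 256^2 = 65536 ≡ 1428 (mod 1457)
4^16 ≡ 1428^2 = 2039184 ≡ 841 (mod 1457)
4^32 ≡ 841^2 = 707281 ≡ 636 (mod 1457)
4^64 ≡ 636^2 = 404496 ≡ 907 (mod 1457)
4^128 ≡ 907^2 = 822649 ≡ 901 (mod 1457)
4^256 ≡ 901^2 = 811801 ≡ 252 (mod 1457)
4^512 ≡ 252^2 = 63504 ≡ 853 (mod 1457)
4^1024 ≡ 853^2 = 727609 ≡ 566 (mod 1457)
1456 = 1024 + 256 + 128 + 32 + 16 in binary powers of 2.
So 4^1456 ≡ 566 · 252 · 901 · 636 · 841 ≡ 686 (mod 1457).
Since 686 ≠ 1, base 4 is a Fermat witness: 1457 is composite.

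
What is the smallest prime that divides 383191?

383191 is odd.
Digit sum 25, not divisible by 3.
Ends in 1: not divisible by 5.
7: 383191 = 7·54741 + 4
11: 383191 = 11·34835 + 6
13: 383191 = 13·29476 + 3
17: 383191 = 17·22540 + 11
19: 383191 = 19·20167 + 18
23: 383191 = 23·16660 + 11
29: 383191 = 29·13213 + 14
31: 383191 = 31·12361

31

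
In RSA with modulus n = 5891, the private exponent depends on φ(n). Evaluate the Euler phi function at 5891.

Factor: 5891 = 43 · 137.
φ(5891) = (43−1) · (137−1) = 42 · 136 = 5712.

5712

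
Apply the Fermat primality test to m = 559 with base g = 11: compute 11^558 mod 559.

11^1 ≡ 11 (mod 559)
11^2 ≡ 11^2 = 121 ≡ 121 (mod 559)
11^4 ≡ 121^2 = 14641 ≡ 107 (mod 559)
11^8 ≡ 107^2 = 11449 ≡ 269 (mod 559)
11^16 ≡ 269^2 = 72361 ≡ 250 (mod 559)
11^32 ≡ 250^2 = 62500 ≡ 451 (mod 559)
11^64 ≡ 451^2 = 203401 ≡ 484 (mod 559)
11^128 ≡ 484^2 = 234256 ≡ 35 (mod 559)
11^256 ≡ 35^2 = 1225 ≡ 107 (mod 559)
11^512 ≡ 107^2 = 11449 ≡ 269 (mod 559)
558 = 512 + 32 + 8 + 4 + 2 in binary powers of 2.
So 11^558 ≡ 269 · 451 · 269 · 107 · 121 ≡ 532 (mod 559).
Since 532 ≠ 1, base 11 is a Fermat witness: 559 is composite.

532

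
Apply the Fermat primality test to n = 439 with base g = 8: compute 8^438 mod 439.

1

8^1 ≡ 8 (mod 439)
8^2 ≡ 8^2 = 64 ≡ 64 (mod 439)
8^4 ≡ 64^2 = 4096 ≡ 145 (mod 439)
8^8 ≡ 145^2 = 21025 ≡ 392 (mod 439)
8^16 ≡ 392^2 = 153664 ≡ 14 (mod 439)
8^32 ≡ 14^2 = 196 ≡ 196 (mod 439)
8^64 ≡ 196^2 = 38416 ≡ 223 (mod 439)
8^128 ≡ 223^2 = 49729 ≡ 122 (mod 439)
8^256 ≡ 122^2 = 14884 ≡ 397 (mod 439)
438 = 256 + 128 + 32 + 16 + 4 + 2 in binary powers of 2.
So 8^438 ≡ 397 · 122 · 196 · 14 · 145 · 64 ≡ 1 (mod 439).
Since the result is 1, base 8 gives no evidence that 439 is composite.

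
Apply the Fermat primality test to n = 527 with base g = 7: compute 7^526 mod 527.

7^1 ≡ 7 (mod 527)
7^2 ≡ 7^2 = 49 ≡ 49 (mod 527)
7^4 ≡ 49^2 = 2401 ≡ 293 (mod 527)
7^8 ≡ 293^2 = 85849 ≡ 475 (mod 527)
7^16 ≡ 475^2 = 225625 ≡ 69 (mod 527)
7^32 ≡ 69^2 = 4761 ≡ 18 (mod 527)
7^64 ≡ 18^2 = 324 ≡ 324 (mod 527)
7^128 ≡ 324^2 = 104976 ≡ 103 (mod 527)
7^256 ≡ 103^2 = 10609 ≡ 69 (mod 527)
7^512 ≡ 69^2 = 4761 ≡ 18 (mod 527)
526 = 512 + 8 + 4 + 2 in binary powers of 2.
So 7^526 ≡ 18 · 475 · 293 · 49 ≡ 348 (mod 527).
Since 348 ≠ 1, base 7 is a Fermat witness: 527 is composite.

348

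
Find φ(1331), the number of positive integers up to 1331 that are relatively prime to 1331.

1210

Factor: 1331 = 11^3.
φ(1331) = 11^2·(11−1) = 1210.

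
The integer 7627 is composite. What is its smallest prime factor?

7627 is odd.
Digit sum 22, not divisible by 3.
Ends in 7: not divisible by 5.
7: 7627 = 7·1089 + 4
11: 7627 = 11·693 + 4
13: 7627 = 13·586 + 9
17: 7627 = 17·448 + 11
19: 7627 = 19·401 + 8
23: 7627 = 23·331 + 14
29: 7627 = 29·263

29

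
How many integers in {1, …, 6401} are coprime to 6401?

Factor: 6401 = 37 · 173.
φ(6401) = (37−1) · (173−1) = 36 · 172 = 6192.

6192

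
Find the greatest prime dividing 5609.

79

5609 = 71 · 79
79 is prime.
So 5609 = 71 · 79; the largest prime factor is 79.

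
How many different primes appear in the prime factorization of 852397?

852397 = 7 · 121771
121771 = 13 · 9367
9367 = 17 · 551
551 = 19 · 29
852397 = 7 · 13 · 17 · 19 · 29, which has 5 distinct prime factors.

5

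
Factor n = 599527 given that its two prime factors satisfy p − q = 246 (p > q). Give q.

661

Since p = q + 246, we have 599527 = q(q + 246), so q² + 246q − 599527 = 0.
Discriminant: 246² + 4·599527 = 60516 + 2398108 = 2458624; √2458624 = 1568.
q = (−246 + 1568)/2 = 661, and p = q + 246 = 907.
Check: 661 · 907 = 599527.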